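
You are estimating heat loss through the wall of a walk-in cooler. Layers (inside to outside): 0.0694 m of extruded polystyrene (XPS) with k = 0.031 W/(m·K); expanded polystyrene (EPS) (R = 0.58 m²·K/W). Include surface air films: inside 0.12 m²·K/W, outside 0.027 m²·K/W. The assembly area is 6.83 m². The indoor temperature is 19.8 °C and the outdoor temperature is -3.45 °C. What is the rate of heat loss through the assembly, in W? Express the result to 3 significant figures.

53.5 W

0.0694/0.031 = 2.239
R_total = 0.12 + 2.239 + 0.58 + 0.027 = 2.966 m²·K/W
Q = A·ΔT/R = 6.83 × (19.8 − (-3.45)) / 2.966 = 53.54 W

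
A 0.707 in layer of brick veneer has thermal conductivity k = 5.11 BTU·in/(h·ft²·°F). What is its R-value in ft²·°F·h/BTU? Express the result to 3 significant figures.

0.138 ft²·°F·h/BTU

R = L/k = 0.707/5.11 = 0.1384 ft²·°F·h/BTU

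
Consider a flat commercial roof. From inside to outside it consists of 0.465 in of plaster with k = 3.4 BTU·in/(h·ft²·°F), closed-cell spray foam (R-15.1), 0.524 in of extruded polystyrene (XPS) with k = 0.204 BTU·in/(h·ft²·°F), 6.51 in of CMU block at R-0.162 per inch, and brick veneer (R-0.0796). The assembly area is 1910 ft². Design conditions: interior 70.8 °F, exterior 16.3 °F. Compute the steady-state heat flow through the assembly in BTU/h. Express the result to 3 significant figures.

0.465/3.4 = 0.1368
0.524/0.204 = 2.569
6.51 × 0.162 = 1.055
R_total = 0.1368 + 15.1 + 2.569 + 1.055 + 0.0796 = 18.94 ft²·°F·h/BTU
Q = A·ΔT/R = 1910 × (70.8 − 16.3) / 18.94 = 5496 BTU/h

5500 BTU/h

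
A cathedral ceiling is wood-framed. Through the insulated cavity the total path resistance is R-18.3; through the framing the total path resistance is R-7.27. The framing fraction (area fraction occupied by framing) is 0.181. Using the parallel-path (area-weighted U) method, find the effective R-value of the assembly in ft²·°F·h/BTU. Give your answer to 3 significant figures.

14.4 ft²·°F·h/BTU

U_eff = 0.819/18.3 + 0.181/7.27 = 0.04475 + 0.0249 = 0.06965
R_eff = 1/U_eff = 14.36 ft²·°F·h/BTU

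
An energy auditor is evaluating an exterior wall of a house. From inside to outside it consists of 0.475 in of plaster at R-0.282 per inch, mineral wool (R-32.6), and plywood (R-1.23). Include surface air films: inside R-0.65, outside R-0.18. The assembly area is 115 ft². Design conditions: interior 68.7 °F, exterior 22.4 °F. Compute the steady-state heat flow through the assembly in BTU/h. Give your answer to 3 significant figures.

153 BTU/h

0.475 × 0.282 = 0.1339
R_total = 0.65 + 0.1339 + 32.6 + 1.23 + 0.18 = 34.79 ft²·°F·h/BTU
Q = A·ΔT/R = 115 × (68.7 − 22.4) / 34.79 = 153 BTU/h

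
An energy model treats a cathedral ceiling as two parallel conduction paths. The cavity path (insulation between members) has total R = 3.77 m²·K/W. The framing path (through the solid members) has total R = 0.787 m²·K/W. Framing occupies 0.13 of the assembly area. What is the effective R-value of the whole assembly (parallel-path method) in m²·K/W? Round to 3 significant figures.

U_eff = 0.87/3.77 + 0.13/0.787 = 0.2308 + 0.1652 = 0.396
R_eff = 1/U_eff = 2.526 m²·K/W

2.53 m²·K/W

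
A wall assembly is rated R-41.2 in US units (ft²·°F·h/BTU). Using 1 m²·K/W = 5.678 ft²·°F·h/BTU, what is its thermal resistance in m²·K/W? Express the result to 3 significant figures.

7.26 m²·K/W

R_SI = 41.2/5.678 = 7.256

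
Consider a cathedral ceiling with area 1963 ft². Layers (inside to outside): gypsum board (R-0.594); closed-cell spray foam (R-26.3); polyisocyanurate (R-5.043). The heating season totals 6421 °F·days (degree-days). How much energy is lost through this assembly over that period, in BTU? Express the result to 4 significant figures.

9472000 BTU

R_total = 0.594 + 26.3 + 5.043 = 31.937 ft²·°F·h/BTU
E = A × HDD × 24 / R = 1963 × 6421 × 24 / 31.937 = 9472000 BTU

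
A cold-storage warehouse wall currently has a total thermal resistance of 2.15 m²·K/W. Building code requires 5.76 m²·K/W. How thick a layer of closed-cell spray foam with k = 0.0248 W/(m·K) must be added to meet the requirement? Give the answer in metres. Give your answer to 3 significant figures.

ΔR = 5.76 − 2.15 = 3.61 m²·K/W
L = ΔR × k = 3.61 × 0.0248 = 0.08953 m

0.0895 m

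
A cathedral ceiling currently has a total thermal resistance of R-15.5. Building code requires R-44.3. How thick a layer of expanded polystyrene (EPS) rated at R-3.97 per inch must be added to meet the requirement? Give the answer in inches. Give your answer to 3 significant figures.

7.25 in

ΔR = 44.3 − 15.5 = 28.8 ft²·°F·h/BTU
L = ΔR / (R/in) = 28.8/3.97 = 7.254 in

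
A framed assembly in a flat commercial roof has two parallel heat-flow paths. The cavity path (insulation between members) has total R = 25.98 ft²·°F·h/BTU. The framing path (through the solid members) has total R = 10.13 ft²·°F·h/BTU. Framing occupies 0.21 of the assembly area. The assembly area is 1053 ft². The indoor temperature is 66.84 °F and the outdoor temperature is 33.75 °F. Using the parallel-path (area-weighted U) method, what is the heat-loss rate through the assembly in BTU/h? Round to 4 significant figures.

U_eff = 0.79/25.98 + 0.21/10.13 = 0.030408 + 0.020731 = 0.051139
R_eff = 1/U_eff = 19.555 ft²·°F·h/BTU
Q = 1053 × (66.84 − 33.75) / 19.555 = 1781.9 BTU/h

1782 BTU/h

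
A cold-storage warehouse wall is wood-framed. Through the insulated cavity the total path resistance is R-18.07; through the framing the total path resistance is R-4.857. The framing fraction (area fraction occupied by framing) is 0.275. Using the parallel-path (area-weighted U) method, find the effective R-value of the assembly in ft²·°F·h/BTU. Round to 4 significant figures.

10.34 ft²·°F·h/BTU

U_eff = 0.725/18.07 + 0.275/4.857 = 0.040122 + 0.056619 = 0.096741
R_eff = 1/U_eff = 10.337 ft²·°F·h/BTU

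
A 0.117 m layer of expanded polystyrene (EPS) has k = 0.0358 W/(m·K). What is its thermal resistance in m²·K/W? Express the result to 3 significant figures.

3.27 m²·K/W

R = L/k = 0.117/0.0358 = 3.268 m²·K/W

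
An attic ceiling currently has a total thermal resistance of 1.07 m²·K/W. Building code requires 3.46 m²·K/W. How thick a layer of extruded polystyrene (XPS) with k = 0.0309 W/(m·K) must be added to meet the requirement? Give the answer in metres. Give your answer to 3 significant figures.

0.0739 m

ΔR = 3.46 − 1.07 = 2.39 m²·K/W
L = ΔR × k = 2.39 × 0.0309 = 0.07385 m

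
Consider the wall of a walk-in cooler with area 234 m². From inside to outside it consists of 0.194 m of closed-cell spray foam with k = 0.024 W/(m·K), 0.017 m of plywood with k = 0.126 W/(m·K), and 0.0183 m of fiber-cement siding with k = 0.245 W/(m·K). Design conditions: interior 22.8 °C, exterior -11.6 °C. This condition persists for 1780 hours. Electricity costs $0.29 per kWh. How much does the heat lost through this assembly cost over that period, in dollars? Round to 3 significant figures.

501 dollars

0.194/0.024 = 8.083
0.017/0.126 = 0.1349
0.0183/0.245 = 0.07469
R_total = 8.083 + 0.1349 + 0.07469 = 8.293 m²·K/W
Q = 234 × (22.8 − (-11.6)) / 8.293 = 970.7 W
E = 970.7 W × 1780 h / 1000 = 1728 kWh
Cost = 1728 × 0.29 = $501.1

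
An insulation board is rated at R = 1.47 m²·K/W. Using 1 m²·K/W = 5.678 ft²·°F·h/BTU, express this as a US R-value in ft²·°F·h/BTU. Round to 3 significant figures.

8.35 ft²·°F·h/BTU

R_US = 1.47 × 5.678 = 8.347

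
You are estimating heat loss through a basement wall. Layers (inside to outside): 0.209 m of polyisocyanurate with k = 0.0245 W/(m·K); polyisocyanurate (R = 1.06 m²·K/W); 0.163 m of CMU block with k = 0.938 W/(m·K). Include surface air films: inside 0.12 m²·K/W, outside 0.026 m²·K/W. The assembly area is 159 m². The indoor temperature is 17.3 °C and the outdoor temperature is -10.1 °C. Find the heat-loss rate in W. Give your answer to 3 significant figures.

0.209/0.0245 = 8.531
0.163/0.938 = 0.1738
R_total = 0.12 + 8.531 + 1.06 + 0.1738 + 0.026 = 9.91 m²·K/W
Q = A·ΔT/R = 159 × (17.3 − (-10.1)) / 9.91 = 439.6 W

440 W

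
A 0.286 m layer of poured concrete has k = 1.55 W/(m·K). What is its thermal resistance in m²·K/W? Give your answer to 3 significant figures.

R = L/k = 0.286/1.55 = 0.1845 m²·K/W

0.185 m²·K/W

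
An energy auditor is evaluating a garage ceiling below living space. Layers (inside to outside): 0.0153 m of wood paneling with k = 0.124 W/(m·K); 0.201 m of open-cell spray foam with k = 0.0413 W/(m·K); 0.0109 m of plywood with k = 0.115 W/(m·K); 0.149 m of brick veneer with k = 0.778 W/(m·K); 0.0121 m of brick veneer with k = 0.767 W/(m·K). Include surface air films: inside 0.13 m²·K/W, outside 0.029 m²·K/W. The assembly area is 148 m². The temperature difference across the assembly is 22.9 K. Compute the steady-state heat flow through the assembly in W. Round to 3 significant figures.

622 W

0.0153/0.124 = 0.1234
0.201/0.0413 = 4.867
0.0109/0.115 = 0.09478
0.149/0.778 = 0.1915
0.0121/0.767 = 0.01578
R_total = 0.13 + 0.1234 + 4.867 + 0.09478 + 0.1915 + 0.01578 + 0.029 = 5.451 m²·K/W
Q = A·ΔT/R = 148 × 22.9 / 5.451 = 621.7 W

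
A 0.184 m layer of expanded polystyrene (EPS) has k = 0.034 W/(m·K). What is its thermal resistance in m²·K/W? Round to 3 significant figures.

R = L/k = 0.184/0.034 = 5.412 m²·K/W

5.41 m²·K/W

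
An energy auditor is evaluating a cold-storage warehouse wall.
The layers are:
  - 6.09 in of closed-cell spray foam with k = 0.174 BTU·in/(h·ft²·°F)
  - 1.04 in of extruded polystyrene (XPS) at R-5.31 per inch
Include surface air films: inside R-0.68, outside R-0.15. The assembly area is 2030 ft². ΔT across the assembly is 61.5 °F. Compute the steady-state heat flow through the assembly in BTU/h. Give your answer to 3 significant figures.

3020 BTU/h

6.09/0.174 = 35
1.04 × 5.31 = 5.522
R_total = 0.68 + 35 + 5.522 + 0.15 = 41.35 ft²·°F·h/BTU
Q = A·ΔT/R = 2030 × 61.5 / 41.35 = 3019 BTU/h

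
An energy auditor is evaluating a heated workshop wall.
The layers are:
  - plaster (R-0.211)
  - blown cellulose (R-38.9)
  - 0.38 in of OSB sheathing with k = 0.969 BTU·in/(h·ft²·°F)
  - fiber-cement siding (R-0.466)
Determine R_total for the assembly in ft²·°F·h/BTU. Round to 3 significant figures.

40.0 ft²·°F·h/BTU

0.38/0.969 = 0.3922
R_total = 0.211 + 38.9 + 0.3922 + 0.466 = 39.97 ft²·°F·h/BTU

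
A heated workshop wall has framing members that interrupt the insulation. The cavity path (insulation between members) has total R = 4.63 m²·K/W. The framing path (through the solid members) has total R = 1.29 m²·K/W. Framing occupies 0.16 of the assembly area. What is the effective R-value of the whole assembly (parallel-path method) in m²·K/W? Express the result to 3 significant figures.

3.27 m²·K/W

U_eff = 0.84/4.63 + 0.16/1.29 = 0.1814 + 0.124 = 0.3055
R_eff = 1/U_eff = 3.274 m²·K/W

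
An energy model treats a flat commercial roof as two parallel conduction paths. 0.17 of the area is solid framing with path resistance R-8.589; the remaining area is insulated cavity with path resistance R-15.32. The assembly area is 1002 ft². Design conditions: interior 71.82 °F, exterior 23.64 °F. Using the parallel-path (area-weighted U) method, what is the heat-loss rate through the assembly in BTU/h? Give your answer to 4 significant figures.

3571 BTU/h

U_eff = 0.83/15.32 + 0.17/8.589 = 0.054178 + 0.019793 = 0.07397
R_eff = 1/U_eff = 13.519 ft²·°F·h/BTU
Q = 1002 × (71.82 − 23.64) / 13.519 = 3571 BTU/h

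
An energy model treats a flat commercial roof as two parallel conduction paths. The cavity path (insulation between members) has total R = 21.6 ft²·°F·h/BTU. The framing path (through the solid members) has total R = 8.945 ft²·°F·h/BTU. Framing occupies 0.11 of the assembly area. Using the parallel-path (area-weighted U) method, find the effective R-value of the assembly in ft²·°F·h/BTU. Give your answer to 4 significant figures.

U_eff = 0.89/21.6 + 0.11/8.945 = 0.041204 + 0.012297 = 0.053501
R_eff = 1/U_eff = 18.691 ft²·°F·h/BTU

18.69 ft²·°F·h/BTU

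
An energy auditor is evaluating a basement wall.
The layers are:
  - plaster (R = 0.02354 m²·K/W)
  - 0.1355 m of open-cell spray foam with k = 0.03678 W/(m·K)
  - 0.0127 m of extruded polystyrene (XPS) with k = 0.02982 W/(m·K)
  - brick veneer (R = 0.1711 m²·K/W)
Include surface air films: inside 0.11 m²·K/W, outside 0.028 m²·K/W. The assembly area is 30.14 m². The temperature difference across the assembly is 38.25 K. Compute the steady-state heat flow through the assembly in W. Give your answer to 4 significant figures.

0.1355/0.03678 = 3.6841
0.0127/0.02982 = 0.42589
R_total = 0.11 + 0.02354 + 3.6841 + 0.42589 + 0.1711 + 0.028 = 4.4426 m²·K/W
Q = A·ΔT/R = 30.14 × 38.25 / 4.4426 = 259.5 W

259.5 W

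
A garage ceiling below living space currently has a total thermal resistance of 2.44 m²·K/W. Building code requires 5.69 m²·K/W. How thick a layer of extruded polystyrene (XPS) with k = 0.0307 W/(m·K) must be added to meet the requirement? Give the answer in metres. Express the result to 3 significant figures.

0.0998 m

ΔR = 5.69 − 2.44 = 3.25 m²·K/W
L = ΔR × k = 3.25 × 0.0307 = 0.09978 m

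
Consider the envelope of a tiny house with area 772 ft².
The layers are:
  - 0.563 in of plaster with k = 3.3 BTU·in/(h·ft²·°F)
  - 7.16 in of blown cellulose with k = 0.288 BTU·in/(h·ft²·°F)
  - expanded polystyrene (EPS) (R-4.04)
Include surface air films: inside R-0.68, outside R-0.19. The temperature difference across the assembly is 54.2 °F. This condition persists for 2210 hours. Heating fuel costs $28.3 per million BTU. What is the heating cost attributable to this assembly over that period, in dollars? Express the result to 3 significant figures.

87.4 dollars

0.563/3.3 = 0.1706
7.16/0.288 = 24.86
R_total = 0.68 + 0.1706 + 24.86 + 4.04 + 0.19 = 29.94 ft²·°F·h/BTU
Q = 772 × 54.2 / 29.94 = 1397 BTU/h
E = 1397 × 2210 = 3088000 BTU
Cost = 3088000/10⁶ × 28.3 = $87.4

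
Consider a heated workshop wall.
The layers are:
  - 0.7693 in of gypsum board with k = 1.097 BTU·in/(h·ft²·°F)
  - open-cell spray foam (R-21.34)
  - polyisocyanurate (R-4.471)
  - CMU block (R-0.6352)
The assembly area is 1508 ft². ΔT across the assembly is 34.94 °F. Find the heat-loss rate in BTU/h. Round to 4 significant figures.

0.7693/1.097 = 0.70128
R_total = 0.70128 + 21.34 + 4.471 + 0.6352 = 27.147 ft²·°F·h/BTU
Q = A·ΔT/R = 1508 × 34.94 / 27.147 = 1940.9 BTU/h

1941 BTU/h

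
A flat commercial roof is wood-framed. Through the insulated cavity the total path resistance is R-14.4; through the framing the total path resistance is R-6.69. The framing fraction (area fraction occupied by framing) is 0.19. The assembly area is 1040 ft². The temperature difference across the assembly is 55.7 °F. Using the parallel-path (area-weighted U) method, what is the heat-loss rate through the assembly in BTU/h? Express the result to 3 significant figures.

U_eff = 0.81/14.4 + 0.19/6.69 = 0.05625 + 0.0284 = 0.08465
R_eff = 1/U_eff = 11.81 ft²·°F·h/BTU
Q = 1040 × 55.7 / 11.81 = 4904 BTU/h

4900 BTU/h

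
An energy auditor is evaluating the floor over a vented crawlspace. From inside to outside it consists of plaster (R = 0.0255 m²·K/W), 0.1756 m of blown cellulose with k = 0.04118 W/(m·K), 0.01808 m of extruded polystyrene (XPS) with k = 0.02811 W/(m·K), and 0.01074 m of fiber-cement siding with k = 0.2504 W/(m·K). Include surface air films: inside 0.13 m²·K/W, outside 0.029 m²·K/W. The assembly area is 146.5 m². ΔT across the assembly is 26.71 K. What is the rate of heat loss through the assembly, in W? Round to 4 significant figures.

762.1 W

0.1756/0.04118 = 4.2642
0.01808/0.02811 = 0.64319
0.01074/0.2504 = 0.042891
R_total = 0.13 + 0.0255 + 4.2642 + 0.64319 + 0.042891 + 0.029 = 5.1348 m²·K/W
Q = A·ΔT/R = 146.5 × 26.71 / 5.1348 = 762.06 W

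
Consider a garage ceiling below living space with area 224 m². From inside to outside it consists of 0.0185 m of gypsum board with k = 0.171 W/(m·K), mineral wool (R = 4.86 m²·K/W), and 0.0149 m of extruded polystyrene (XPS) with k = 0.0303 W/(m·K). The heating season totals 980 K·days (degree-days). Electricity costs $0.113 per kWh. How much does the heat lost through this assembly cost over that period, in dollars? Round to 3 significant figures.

109 dollars

0.0185/0.171 = 0.1082
0.0149/0.0303 = 0.4917
R_total = 0.1082 + 4.86 + 0.4917 = 5.46 m²·K/W
E = A × HDD × 24 / R / 1000 = 224 × 980 × 24 / 5.46 / 1000 = 964.9 kWh
Cost = 964.9 × 0.113 = $109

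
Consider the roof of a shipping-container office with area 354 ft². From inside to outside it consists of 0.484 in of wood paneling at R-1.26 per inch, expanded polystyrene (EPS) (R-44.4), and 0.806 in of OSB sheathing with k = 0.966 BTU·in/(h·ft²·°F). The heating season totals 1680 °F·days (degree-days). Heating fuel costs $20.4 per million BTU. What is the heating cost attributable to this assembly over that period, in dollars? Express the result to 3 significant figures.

6.35 dollars

0.484 × 1.26 = 0.6098
0.806/0.966 = 0.8344
R_total = 0.6098 + 44.4 + 0.8344 = 45.84 ft²·°F·h/BTU
E = A × HDD × 24 / R = 354 × 1680 × 24 / 45.84 = 311300 BTU
Cost = 311300/10⁶ × 20.4 = $6.351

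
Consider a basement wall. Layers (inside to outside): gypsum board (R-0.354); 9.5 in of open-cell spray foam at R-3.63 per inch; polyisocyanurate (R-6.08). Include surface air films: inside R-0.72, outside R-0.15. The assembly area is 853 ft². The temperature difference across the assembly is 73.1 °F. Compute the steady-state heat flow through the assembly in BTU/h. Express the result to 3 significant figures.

1490 BTU/h

9.5 × 3.63 = 34.48
R_total = 0.72 + 0.354 + 34.48 + 6.08 + 0.15 = 41.79 ft²·°F·h/BTU
Q = A·ΔT/R = 853 × 73.1 / 41.79 = 1492 BTU/h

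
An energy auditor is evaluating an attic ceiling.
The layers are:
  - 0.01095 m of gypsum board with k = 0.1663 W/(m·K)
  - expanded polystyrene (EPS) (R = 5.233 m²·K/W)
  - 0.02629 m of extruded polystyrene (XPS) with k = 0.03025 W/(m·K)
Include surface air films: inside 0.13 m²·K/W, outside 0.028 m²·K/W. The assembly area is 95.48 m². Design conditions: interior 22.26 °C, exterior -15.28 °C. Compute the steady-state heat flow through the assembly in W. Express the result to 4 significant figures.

566.6 W

0.01095/0.1663 = 0.065845
0.02629/0.03025 = 0.86909
R_total = 0.13 + 0.065845 + 5.233 + 0.86909 + 0.028 = 6.3259 m²·K/W
Q = A·ΔT/R = 95.48 × (22.26 − (-15.28)) / 6.3259 = 566.61 W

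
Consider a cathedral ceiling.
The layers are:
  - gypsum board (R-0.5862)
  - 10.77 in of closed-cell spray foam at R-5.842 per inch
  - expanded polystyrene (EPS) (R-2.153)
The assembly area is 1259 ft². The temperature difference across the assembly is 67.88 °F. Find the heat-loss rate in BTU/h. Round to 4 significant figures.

1302 BTU/h

10.77 × 5.842 = 62.918
R_total = 0.5862 + 62.918 + 2.153 = 65.658 ft²·°F·h/BTU
Q = A·ΔT/R = 1259 × 67.88 / 65.658 = 1301.6 BTU/h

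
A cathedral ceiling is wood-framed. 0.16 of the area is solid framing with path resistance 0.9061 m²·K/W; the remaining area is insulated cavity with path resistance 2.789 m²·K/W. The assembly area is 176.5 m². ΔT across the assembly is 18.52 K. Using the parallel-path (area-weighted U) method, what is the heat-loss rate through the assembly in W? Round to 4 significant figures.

1562 W

U_eff = 0.84/2.789 + 0.16/0.9061 = 0.30118 + 0.17658 = 0.47776
R_eff = 1/U_eff = 2.0931 m²·K/W
Q = 176.5 × 18.52 / 2.0931 = 1561.7 W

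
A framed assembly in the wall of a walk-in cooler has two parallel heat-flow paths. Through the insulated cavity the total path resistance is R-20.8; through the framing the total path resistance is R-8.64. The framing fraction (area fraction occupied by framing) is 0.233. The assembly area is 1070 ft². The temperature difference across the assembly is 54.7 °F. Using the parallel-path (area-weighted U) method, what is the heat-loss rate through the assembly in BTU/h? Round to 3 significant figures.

U_eff = 0.767/20.8 + 0.233/8.64 = 0.03687 + 0.02697 = 0.06384
R_eff = 1/U_eff = 15.66 ft²·°F·h/BTU
Q = 1070 × 54.7 / 15.66 = 3737 BTU/h

3740 BTU/h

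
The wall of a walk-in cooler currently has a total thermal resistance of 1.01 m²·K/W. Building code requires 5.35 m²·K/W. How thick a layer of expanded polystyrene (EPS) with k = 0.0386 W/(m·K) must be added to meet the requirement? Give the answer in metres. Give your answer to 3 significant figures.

ΔR = 5.35 − 1.01 = 4.34 m²·K/W
L = ΔR × k = 4.34 × 0.0386 = 0.1675 m

0.168 m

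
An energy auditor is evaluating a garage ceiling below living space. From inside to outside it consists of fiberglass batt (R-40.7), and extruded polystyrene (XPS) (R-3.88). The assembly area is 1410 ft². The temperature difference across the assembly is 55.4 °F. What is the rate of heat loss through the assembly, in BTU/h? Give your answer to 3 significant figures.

R_total = 40.7 + 3.88 = 44.58 ft²·°F·h/BTU
Q = A·ΔT/R = 1410 × 55.4 / 44.58 = 1752 BTU/h

1750 BTU/h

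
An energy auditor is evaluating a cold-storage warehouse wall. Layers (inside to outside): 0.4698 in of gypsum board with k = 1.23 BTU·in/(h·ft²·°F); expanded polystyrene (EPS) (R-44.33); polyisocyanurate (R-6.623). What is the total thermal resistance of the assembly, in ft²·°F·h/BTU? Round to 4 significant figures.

0.4698/1.23 = 0.38195
R_total = 0.38195 + 44.33 + 6.623 = 51.335 ft²·°F·h/BTU

51.33 ft²·°F·h/BTU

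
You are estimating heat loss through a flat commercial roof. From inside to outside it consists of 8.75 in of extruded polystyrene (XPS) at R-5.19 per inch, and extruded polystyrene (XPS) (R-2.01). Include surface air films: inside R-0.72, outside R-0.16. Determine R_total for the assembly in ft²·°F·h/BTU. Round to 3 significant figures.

48.3 ft²·°F·h/BTU

8.75 × 5.19 = 45.41
R_total = 0.72 + 45.41 + 2.01 + 0.16 = 48.3 ft²·°F·h/BTU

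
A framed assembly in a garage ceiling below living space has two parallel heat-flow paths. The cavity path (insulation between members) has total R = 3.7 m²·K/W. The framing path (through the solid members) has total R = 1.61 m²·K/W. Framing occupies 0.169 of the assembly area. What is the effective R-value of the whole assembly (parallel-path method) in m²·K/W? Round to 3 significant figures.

3.03 m²·K/W

U_eff = 0.831/3.7 + 0.169/1.61 = 0.2246 + 0.105 = 0.3296
R_eff = 1/U_eff = 3.034 m²·K/W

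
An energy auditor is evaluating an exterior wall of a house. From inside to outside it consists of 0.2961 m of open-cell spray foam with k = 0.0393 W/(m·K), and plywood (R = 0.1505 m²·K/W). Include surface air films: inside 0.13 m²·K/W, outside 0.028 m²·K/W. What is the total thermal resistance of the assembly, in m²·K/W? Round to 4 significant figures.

0.2961/0.0393 = 7.5344
R_total = 0.13 + 7.5344 + 0.1505 + 0.028 = 7.8429 m²·K/W

7.843 m²·K/W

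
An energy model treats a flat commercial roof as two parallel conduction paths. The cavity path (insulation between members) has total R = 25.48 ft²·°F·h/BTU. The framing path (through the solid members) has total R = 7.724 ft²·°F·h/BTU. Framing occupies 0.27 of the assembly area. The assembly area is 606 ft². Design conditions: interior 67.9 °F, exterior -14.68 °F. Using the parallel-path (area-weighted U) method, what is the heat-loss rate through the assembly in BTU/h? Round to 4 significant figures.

U_eff = 0.73/25.48 + 0.27/7.724 = 0.02865 + 0.034956 = 0.063606
R_eff = 1/U_eff = 15.722 ft²·°F·h/BTU
Q = 606 × (67.9 − (-14.68)) / 15.722 = 3183.1 BTU/h

3183 BTU/h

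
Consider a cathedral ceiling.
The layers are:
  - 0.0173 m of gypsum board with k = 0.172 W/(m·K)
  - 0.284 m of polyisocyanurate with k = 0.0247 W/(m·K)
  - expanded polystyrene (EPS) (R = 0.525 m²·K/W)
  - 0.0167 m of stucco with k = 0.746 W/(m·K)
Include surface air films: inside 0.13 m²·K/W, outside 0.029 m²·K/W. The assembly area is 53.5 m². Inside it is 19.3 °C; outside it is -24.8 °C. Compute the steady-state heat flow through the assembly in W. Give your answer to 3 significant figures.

192 W

0.0173/0.172 = 0.1006
0.284/0.0247 = 11.5
0.0167/0.746 = 0.02239
R_total = 0.13 + 0.1006 + 11.5 + 0.525 + 0.02239 + 0.029 = 12.3 m²·K/W
Q = A·ΔT/R = 53.5 × (19.3 − (-24.8)) / 12.3 = 191.7 W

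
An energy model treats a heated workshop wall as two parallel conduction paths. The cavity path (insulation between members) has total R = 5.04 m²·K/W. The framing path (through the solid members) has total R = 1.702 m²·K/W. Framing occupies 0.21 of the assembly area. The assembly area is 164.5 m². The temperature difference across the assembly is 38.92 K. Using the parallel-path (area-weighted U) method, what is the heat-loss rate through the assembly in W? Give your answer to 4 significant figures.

1793 W

U_eff = 0.79/5.04 + 0.21/1.702 = 0.15675 + 0.12338 = 0.28013
R_eff = 1/U_eff = 3.5698 m²·K/W
Q = 164.5 × 38.92 / 3.5698 = 1793.5 W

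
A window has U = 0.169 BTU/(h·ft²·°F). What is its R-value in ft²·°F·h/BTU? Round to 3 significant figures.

R = 1/U = 1/0.169 = 5.917

5.92 ft²·°F·h/BTU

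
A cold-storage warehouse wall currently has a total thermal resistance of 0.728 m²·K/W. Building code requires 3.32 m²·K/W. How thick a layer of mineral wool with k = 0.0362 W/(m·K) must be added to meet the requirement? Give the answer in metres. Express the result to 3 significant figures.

ΔR = 3.32 − 0.728 = 2.592 m²·K/W
L = ΔR × k = 2.592 × 0.0362 = 0.09383 m

0.0938 m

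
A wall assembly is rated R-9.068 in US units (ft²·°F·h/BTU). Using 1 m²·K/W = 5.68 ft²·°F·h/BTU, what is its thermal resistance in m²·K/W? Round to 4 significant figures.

R_SI = 9.068/5.68 = 1.5965

1.596 m²·K/W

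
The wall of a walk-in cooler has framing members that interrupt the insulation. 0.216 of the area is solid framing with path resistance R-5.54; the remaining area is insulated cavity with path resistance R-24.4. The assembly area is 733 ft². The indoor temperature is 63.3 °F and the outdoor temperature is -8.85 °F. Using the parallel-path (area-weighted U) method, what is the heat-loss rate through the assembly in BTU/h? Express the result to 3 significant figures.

U_eff = 0.784/24.4 + 0.216/5.54 = 0.03213 + 0.03899 = 0.07112
R_eff = 1/U_eff = 14.06 ft²·°F·h/BTU
Q = 733 × (63.3 − (-8.85)) / 14.06 = 3761 BTU/h

3760 BTU/h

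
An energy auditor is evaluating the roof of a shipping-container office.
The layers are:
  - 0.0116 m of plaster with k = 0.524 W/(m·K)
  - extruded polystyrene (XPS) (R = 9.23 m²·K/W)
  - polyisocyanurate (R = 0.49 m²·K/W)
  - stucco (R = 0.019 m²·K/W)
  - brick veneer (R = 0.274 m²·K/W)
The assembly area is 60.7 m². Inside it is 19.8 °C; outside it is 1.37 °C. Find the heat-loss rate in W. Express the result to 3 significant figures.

111 W

0.0116/0.524 = 0.02214
R_total = 0.02214 + 9.23 + 0.49 + 0.019 + 0.274 = 10.04 m²·K/W
Q = A·ΔT/R = 60.7 × (19.8 − 1.37) / 10.04 = 111.5 W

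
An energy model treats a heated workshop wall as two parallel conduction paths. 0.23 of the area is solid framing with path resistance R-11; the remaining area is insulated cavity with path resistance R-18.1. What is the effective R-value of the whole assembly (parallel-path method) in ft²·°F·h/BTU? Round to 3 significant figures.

15.8 ft²·°F·h/BTU

U_eff = 0.77/18.1 + 0.23/11 = 0.04254 + 0.02091 = 0.06345
R_eff = 1/U_eff = 15.76 ft²·°F·h/BTU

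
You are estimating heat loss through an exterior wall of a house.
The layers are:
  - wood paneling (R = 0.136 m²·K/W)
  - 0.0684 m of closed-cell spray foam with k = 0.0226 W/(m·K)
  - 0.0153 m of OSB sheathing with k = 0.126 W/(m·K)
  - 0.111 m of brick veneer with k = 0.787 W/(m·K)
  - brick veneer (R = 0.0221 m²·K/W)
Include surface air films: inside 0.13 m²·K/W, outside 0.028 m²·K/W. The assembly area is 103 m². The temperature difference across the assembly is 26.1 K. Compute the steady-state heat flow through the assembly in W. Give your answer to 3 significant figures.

0.0684/0.0226 = 3.027
0.0153/0.126 = 0.1214
0.111/0.787 = 0.141
R_total = 0.13 + 0.136 + 3.027 + 0.1214 + 0.141 + 0.0221 + 0.028 = 3.605 m²·K/W
Q = A·ΔT/R = 103 × 26.1 / 3.605 = 745.7 W

746 W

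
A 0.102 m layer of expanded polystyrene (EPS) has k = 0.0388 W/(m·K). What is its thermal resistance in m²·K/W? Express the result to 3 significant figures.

2.63 m²·K/W

R = L/k = 0.102/0.0388 = 2.629 m²·K/W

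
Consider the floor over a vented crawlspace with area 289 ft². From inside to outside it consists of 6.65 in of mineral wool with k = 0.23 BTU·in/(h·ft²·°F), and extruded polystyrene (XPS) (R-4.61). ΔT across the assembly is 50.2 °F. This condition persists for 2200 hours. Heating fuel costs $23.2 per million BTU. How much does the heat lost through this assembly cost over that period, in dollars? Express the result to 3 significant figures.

6.65/0.23 = 28.91
R_total = 28.91 + 4.61 = 33.52 ft²·°F·h/BTU
Q = 289 × 50.2 / 33.52 = 432.8 BTU/h
E = 432.8 × 2200 = 952100 BTU
Cost = 952100/10⁶ × 23.2 = $22.09

22.1 dollars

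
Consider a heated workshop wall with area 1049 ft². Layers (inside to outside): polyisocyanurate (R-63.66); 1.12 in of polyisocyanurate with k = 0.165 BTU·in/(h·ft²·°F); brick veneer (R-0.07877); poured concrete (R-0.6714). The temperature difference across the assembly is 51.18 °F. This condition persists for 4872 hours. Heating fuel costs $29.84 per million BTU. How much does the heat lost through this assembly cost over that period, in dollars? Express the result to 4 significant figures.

1.12/0.165 = 6.7879
R_total = 63.66 + 6.7879 + 0.07877 + 0.6714 = 71.198 ft²·°F·h/BTU
Q = 1049 × 51.18 / 71.198 = 754.06 BTU/h
E = 754.06 × 4872 = 3673800 BTU
Cost = 3673800/10⁶ × 29.84 = $109.63

109.6 dollars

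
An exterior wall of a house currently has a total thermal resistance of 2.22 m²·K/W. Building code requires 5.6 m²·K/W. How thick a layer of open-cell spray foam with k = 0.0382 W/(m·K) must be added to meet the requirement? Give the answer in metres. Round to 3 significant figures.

ΔR = 5.6 − 2.22 = 3.38 m²·K/W
L = ΔR × k = 3.38 × 0.0382 = 0.1291 m

0.129 m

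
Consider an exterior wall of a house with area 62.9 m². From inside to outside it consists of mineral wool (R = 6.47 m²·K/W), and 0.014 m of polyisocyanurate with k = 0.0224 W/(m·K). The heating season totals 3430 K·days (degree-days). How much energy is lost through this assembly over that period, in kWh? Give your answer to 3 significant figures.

0.014/0.0224 = 0.625
R_total = 6.47 + 0.625 = 7.095 m²·K/W
E = A × HDD × 24 / R / 1000 = 62.9 × 3430 × 24 / 7.095 / 1000 = 729.8 kWh

730 kWh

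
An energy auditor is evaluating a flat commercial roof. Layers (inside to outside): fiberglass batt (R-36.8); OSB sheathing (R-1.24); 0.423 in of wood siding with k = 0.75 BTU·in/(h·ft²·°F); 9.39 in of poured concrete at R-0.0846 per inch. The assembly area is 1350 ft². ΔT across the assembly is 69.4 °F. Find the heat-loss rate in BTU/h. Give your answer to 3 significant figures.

2380 BTU/h

0.423/0.75 = 0.564
9.39 × 0.0846 = 0.7944
R_total = 36.8 + 1.24 + 0.564 + 0.7944 = 39.4 ft²·°F·h/BTU
Q = A·ΔT/R = 1350 × 69.4 / 39.4 = 2378 BTU/h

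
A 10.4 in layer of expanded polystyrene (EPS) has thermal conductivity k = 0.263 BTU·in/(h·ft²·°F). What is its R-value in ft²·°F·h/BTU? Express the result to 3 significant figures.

R = L/k = 10.4/0.263 = 39.54 ft²·°F·h/BTU

39.5 ft²·°F·h/BTU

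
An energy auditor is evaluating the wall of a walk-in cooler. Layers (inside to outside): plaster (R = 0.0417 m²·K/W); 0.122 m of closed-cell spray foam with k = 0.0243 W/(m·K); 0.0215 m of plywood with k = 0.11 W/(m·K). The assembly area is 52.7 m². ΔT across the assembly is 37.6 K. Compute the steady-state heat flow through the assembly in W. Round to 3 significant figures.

0.122/0.0243 = 5.021
0.0215/0.11 = 0.1955
R_total = 0.0417 + 5.021 + 0.1955 = 5.258 m²·K/W
Q = A·ΔT/R = 52.7 × 37.6 / 5.258 = 376.9 W

377 W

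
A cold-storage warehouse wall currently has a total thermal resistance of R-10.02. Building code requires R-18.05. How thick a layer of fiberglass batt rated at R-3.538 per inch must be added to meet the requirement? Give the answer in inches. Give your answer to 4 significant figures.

2.270 in

ΔR = 18.05 − 10.02 = 8.03 ft²·°F·h/BTU
L = ΔR / (R/in) = 8.03/3.538 = 2.2696 in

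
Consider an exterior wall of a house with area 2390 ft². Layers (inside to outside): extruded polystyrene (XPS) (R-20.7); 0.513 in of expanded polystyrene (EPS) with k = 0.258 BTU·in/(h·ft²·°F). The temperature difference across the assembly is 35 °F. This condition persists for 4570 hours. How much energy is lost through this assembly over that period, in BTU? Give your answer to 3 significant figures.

0.513/0.258 = 1.988
R_total = 20.7 + 1.988 = 22.69 ft²·°F·h/BTU
Q = 2390 × 35 / 22.69 = 3687 BTU/h
E = 3687 × 4570 = 16850000 BTU

16800000 BTU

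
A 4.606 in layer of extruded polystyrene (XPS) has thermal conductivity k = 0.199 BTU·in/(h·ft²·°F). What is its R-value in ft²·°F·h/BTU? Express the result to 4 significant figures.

23.15 ft²·°F·h/BTU

R = L/k = 4.606/0.199 = 23.146 ft²·°F·h/BTU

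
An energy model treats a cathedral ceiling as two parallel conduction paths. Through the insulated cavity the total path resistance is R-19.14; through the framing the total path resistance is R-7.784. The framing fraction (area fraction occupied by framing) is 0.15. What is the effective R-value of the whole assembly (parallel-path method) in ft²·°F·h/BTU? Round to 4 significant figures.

U_eff = 0.85/19.14 + 0.15/7.784 = 0.04441 + 0.01927 = 0.06368
R_eff = 1/U_eff = 15.704 ft²·°F·h/BTU

15.70 ft²·°F·h/BTU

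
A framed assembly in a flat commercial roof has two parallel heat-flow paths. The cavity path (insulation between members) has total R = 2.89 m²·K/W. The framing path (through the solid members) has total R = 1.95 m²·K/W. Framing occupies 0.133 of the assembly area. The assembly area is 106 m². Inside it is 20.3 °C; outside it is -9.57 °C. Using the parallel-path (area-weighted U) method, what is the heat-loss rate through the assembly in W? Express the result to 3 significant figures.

U_eff = 0.867/2.89 + 0.133/1.95 = 0.3 + 0.06821 = 0.3682
R_eff = 1/U_eff = 2.716 m²·K/W
Q = 106 × (20.3 − (-9.57)) / 2.716 = 1166 W

1170 W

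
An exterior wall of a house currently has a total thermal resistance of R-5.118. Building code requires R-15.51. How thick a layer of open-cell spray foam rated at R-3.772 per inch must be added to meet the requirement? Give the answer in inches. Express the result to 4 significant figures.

ΔR = 15.51 − 5.118 = 10.392 ft²·°F·h/BTU
L = ΔR / (R/in) = 10.392/3.772 = 2.755 in

2.755 in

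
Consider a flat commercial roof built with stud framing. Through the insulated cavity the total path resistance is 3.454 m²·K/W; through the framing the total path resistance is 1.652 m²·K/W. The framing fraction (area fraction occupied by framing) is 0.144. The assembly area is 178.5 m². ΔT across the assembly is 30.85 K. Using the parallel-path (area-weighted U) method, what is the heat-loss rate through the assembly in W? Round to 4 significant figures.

U_eff = 0.856/3.454 + 0.144/1.652 = 0.24783 + 0.087167 = 0.335
R_eff = 1/U_eff = 2.9851 m²·K/W
Q = 178.5 × 30.85 / 2.9851 = 1844.7 W

1845 W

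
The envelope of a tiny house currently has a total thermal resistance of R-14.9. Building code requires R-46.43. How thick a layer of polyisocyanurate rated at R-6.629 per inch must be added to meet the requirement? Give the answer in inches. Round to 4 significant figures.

4.756 in

ΔR = 46.43 − 14.9 = 31.53 ft²·°F·h/BTU
L = ΔR / (R/in) = 31.53/6.629 = 4.7564 in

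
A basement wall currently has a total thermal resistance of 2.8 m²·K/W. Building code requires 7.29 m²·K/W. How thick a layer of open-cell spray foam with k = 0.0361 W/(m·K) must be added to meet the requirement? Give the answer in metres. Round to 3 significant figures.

0.162 m

ΔR = 7.29 − 2.8 = 4.49 m²·K/W
L = ΔR × k = 4.49 × 0.0361 = 0.1621 m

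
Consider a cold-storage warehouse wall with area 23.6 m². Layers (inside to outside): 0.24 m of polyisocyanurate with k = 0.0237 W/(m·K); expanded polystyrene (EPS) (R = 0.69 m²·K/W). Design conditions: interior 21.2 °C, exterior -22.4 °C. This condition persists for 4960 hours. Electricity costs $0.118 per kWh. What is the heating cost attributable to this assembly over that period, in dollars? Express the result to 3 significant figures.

55.7 dollars

0.24/0.0237 = 10.13
R_total = 10.13 + 0.69 = 10.82 m²·K/W
Q = 23.6 × (21.2 − (-22.4)) / 10.82 = 95.13 W
E = 95.13 W × 4960 h / 1000 = 471.8 kWh
Cost = 471.8 × 0.118 = $55.68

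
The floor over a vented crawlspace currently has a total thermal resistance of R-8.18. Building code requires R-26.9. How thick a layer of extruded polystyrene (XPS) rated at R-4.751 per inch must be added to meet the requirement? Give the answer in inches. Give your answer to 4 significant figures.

ΔR = 26.9 − 8.18 = 18.72 ft²·°F·h/BTU
L = ΔR / (R/in) = 18.72/4.751 = 3.9402 in

3.940 in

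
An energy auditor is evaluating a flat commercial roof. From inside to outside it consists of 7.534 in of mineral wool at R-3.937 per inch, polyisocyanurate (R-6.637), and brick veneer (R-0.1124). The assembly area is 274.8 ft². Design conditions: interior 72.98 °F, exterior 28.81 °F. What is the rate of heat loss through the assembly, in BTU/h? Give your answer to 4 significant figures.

333.4 BTU/h

7.534 × 3.937 = 29.661
R_total = 29.661 + 6.637 + 0.1124 = 36.411 ft²·°F·h/BTU
Q = A·ΔT/R = 274.8 × (72.98 − 28.81) / 36.411 = 333.36 BTU/h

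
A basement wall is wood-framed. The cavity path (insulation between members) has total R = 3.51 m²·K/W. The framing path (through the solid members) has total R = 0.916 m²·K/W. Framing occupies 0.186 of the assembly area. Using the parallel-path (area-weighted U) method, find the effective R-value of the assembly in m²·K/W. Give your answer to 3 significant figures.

U_eff = 0.814/3.51 + 0.186/0.916 = 0.2319 + 0.2031 = 0.435
R_eff = 1/U_eff = 2.299 m²·K/W

2.30 m²·K/W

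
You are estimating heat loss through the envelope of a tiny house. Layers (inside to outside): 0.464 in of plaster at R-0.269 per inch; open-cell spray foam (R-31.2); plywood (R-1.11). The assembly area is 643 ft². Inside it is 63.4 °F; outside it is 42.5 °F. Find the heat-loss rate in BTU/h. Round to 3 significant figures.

414 BTU/h

0.464 × 0.269 = 0.1248
R_total = 0.1248 + 31.2 + 1.11 = 32.43 ft²·°F·h/BTU
Q = A·ΔT/R = 643 × (63.4 − 42.5) / 32.43 = 414.3 BTU/h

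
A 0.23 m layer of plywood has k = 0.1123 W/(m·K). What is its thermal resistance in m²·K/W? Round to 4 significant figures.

R = L/k = 0.23/0.1123 = 2.0481 m²·K/W

2.048 m²·K/W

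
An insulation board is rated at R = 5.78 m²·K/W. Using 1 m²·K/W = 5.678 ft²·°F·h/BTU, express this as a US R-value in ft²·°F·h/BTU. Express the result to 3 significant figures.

R_US = 5.78 × 5.678 = 32.82

32.8 ft²·°F·h/BTU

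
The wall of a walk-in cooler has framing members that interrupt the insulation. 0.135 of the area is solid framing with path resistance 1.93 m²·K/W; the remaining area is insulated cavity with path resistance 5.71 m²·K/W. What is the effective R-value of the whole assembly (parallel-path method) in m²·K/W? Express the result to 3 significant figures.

4.52 m²·K/W

U_eff = 0.865/5.71 + 0.135/1.93 = 0.1515 + 0.06995 = 0.2214
R_eff = 1/U_eff = 4.516 m²·K/W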